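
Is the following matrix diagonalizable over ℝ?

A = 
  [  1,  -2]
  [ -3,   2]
Yes

tr(A) = 3, det(A) = -4
Characteristic polynomial: λ² - tr(A)λ + det(A) = λ² - 3λ - 4
λ² - 3λ - 4 = (λ + 1)(λ - 4)
Eigenvalues: 4, -1
λ=-1: alg. mult. = 1, geom. mult. = 2 - rank(A - (-1)I) = 2 - 1 = 1
λ=4: alg. mult. = 1, geom. mult. = 2 - rank(A - (4)I) = 2 - 1 = 1
Sum of geometric multiplicities equals n, so A has n independent eigenvectors.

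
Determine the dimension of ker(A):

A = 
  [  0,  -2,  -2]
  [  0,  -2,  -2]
nullity(A) = 2

Row reduce:
R2 → R2 - (1)·R1
REF = 
  [  0,  -2,  -2]
  [  0,   0,   0]
Pivot columns: 2 → 1 pivot.
rank(A) = 1, so nullity(A) = 3 - 1 = 2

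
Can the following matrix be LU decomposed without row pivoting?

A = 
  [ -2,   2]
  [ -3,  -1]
Yes.
A[1,1] = -2 ≠ 0, so Gaussian elimination proceeds without a row swap: multiplier ℓ₂₁ = (-3)/(-2) = 3/2, and U[2,2] = -1 - (3/2)(2) = -4.
L = 
  [  1,   0]
  [3/2,   1]
U = 
  [ -2,   2]
  [  0,  -4]
Check row 2 of LU: [(3/2)(-2), (3/2)(2) + (-4)] = [-3, -1] = row 2 of A ✓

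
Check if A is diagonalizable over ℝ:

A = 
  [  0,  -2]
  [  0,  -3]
Yes

tr(A) = -3, det(A) = 0
Characteristic polynomial: λ² - tr(A)λ + det(A) = λ² + 3λ
λ² + 3λ = λ(λ + 3)
Eigenvalues: 0, -3
λ=-3: alg. mult. = 1, geom. mult. = 2 - rank(A - (-3)I) = 2 - 1 = 1
λ=0: alg. mult. = 1, geom. mult. = 2 - rank(A - (0)I) = 2 - 1 = 1
Sum of geometric multiplicities equals n, so A has n independent eigenvectors.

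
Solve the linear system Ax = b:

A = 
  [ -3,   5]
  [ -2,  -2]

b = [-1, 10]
x = [-3, -2]

Row reduce the augmented matrix [A|b]:
R2 → R2 - (2/3)·R1
REF = 
  [   -3,     5,    -1]
  [    0, -16/3,  32/3]

Back-substitution:
x₂ = (32/3) / (-16/3) = -2
x₁ = (-1 - (5)(-2)) / (-3) = -3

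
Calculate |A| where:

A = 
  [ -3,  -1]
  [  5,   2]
For a 2×2 matrix, det = ad - bc = (-3)(2) - (-1)(5) = -1

det(A) = -1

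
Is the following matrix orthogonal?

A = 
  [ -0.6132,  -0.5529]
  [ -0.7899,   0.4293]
No

AᵀA = 
  [  1,  -0.0001]
  [ -0.0001,   0.4900]
≠ I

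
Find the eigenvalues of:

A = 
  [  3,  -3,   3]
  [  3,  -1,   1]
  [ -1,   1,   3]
λ = 3, 1 + i√7, 1 - i√7  (≈ 3, 1 + 2.646i, 1 - 2.646i)

Characteristic polynomial: det(λI - A) = λ³ - 5λ² + 14λ - 24
Testing integer divisors of the constant term: p(3) = 0, so (λ - 3) is a factor:
p(λ) = (λ - 3)(λ² - 2λ + 8)
λ² - 2λ + 8 = 0  ⇒  λ = (2 ± √((-2)² - 4·(8)))/2 = (2 ± √(-28))/2
  = 1 + i√7,  1 - i√7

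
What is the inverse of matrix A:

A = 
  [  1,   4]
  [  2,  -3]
det(A) = (1)(-3) - (4)(2) = -11
For a 2×2 matrix, A⁻¹ = (1/det(A)) · [[d, -b], [-c, a]]
    = (-1/11) · [[-3, -4], [-2, 1]]

A⁻¹ = 
  [ 3/11,  4/11]
  [ 2/11, -1/11]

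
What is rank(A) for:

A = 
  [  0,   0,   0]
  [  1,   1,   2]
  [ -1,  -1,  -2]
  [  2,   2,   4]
rank(A) = 1

Row reduce:
Swap R1 ↔ R2
R3 → R3 + (1)·R1
R4 → R4 - (2)·R1
REF = 
  [  1,   1,   2]
  [  0,   0,   0]
  [  0,   0,   0]
  [  0,   0,   0]
Pivot columns: 1 → 1 pivot.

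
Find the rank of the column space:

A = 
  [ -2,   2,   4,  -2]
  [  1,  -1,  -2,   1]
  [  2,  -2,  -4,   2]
Row reduce:
R2 → R2 + (1/2)·R1
R3 → R3 + (1)·R1
REF = 
  [ -2,   2,   4,  -2]
  [  0,   0,   0,   0]
  [  0,   0,   0,   0]
Pivot columns: 1 → 1 pivot.
dim(Col(A)) = number of pivot columns = 1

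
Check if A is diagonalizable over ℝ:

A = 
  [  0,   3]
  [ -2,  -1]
No

tr(A) = -1, det(A) = 6
Characteristic polynomial: λ² - tr(A)λ + det(A) = λ² + λ + 6
λ² + λ + 6 = 0  ⇒  λ = (-1 ± √((1)² - 4·(6)))/2 = (-1 ± √(-23))/2
  = (-1 + i√23)/2,  (-1 - i√23)/2
Eigenvalues: (-1 + i√23)/2, (-1 - i√23)/2  (≈ -0.5 + 2.398i, -0.5 - 2.398i)
Has complex eigenvalues (not diagonalizable over ℝ).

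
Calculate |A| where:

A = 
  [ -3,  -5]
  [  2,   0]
10

For a 2×2 matrix, det = ad - bc = (-3)(0) - (-5)(2) = 10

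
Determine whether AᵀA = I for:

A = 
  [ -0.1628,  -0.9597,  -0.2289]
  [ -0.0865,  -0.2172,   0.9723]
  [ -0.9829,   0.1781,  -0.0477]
Yes

AᵀA = 
  [  1.0001,   0,   0]
  [  0,   0.9999,   0]
  [  0,   0,   1]
≈ I (equal to I up to the 4-dp rounding of the entries)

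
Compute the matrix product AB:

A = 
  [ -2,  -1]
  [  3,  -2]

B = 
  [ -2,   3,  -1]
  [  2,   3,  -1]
A is 2×2 and B is 2×3, so AB is 2×3. Each entry is (row of A)·(column of B):
AB[1,1] = (-2)(-2) + (-1)(2) = 2
AB[1,2] = (-2)(3) + (-1)(3) = -9
AB[1,3] = (-2)(-1) + (-1)(-1) = 3
AB[2,1] = (3)(-2) + (-2)(2) = -10
AB[2,2] = (3)(3) + (-2)(3) = 3
AB[2,3] = (3)(-1) + (-2)(-1) = -1

AB = 
  [  2,  -9,   3]
  [-10,   3,  -1]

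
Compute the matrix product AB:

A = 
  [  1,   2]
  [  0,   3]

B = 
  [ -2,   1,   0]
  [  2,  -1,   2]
AB = 
  [  2,  -1,   4]
  [  6,  -3,   6]

A is 2×2 and B is 2×3, so AB is 2×3. Each entry is (row of A)·(column of B):
AB[1,1] = (1)(-2) + (2)(2) = 2
AB[1,2] = (1)(1) + (2)(-1) = -1
AB[1,3] = (1)(0) + (2)(2) = 4
AB[2,1] = (0)(-2) + (3)(2) = 6
AB[2,2] = (0)(1) + (3)(-1) = -3
AB[2,3] = (0)(0) + (3)(2) = 6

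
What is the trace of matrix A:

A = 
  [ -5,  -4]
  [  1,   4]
-1

tr(A) = -5 + 4 = -1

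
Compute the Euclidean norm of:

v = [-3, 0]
3

||v||₂ = √((-3)² + (0)²) = √9 = 3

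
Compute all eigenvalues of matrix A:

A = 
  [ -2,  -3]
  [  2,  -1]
λ = (-3 + i√23)/2, (-3 - i√23)/2  (≈ -1.5 + 2.398i, -1.5 - 2.398i)

tr(A) = -3, det(A) = 8
Characteristic polynomial: λ² - tr(A)λ + det(A) = λ² + 3λ + 8
λ² + 3λ + 8 = 0  ⇒  λ = (-3 ± √((3)² - 4·(8)))/2 = (-3 ± √(-23))/2
  = (-3 + i√23)/2,  (-3 - i√23)/2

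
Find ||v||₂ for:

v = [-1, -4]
4.123

||v||₂ = √((-1)² + (-4)²) = √17 = 4.123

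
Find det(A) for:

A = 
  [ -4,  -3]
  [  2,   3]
For a 2×2 matrix, det = ad - bc = (-4)(3) - (-3)(2) = -6

det(A) = -6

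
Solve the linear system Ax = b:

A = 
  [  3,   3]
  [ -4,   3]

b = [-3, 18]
Row reduce the augmented matrix [A|b]:
R2 → R2 + (4/3)·R1
REF = 
  [  3,   3,  -3]
  [  0,   7,  14]

Back-substitution:
x₂ = 14 / 7 = 2
x₁ = (-3 - (3)(2)) / 3 = -3

x = [-3, 2]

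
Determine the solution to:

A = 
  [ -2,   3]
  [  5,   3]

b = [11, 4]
x = [-1, 3]

Row reduce the augmented matrix [A|b]:
R2 → R2 + (5/2)·R1
REF = 
  [  -2,    3,   11]
  [   0, 21/2, 63/2]

Back-substitution:
x₂ = (63/2) / (21/2) = 3
x₁ = (11 - (3)(3)) / (-2) = -1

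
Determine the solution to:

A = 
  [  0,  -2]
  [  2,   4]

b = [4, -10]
x = [-1, -2]

Row reduce the augmented matrix [A|b]:
Swap R1 ↔ R2
REF = 
  [  2,   4, -10]
  [  0,  -2,   4]

Back-substitution:
x₂ = 4 / (-2) = -2
x₁ = (-10 - (4)(-2)) / 2 = -1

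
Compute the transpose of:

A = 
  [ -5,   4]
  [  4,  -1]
Aᵀ = 
  [ -5,   4]
  [  4,  -1]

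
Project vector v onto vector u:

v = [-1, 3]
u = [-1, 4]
proj_u(v) = [-13/17, 52/17]

v·u = (-1)(-1) + (3)(4) = 13
u·u = (-1)² + (4)² = 17
proj_u(v) = (v·u / u·u) × u = (13/17) × u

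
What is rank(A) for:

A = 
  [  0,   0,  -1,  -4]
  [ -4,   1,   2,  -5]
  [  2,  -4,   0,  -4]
rank(A) = 3

Row reduce:
Swap R1 ↔ R2
R3 → R3 + (1/2)·R1
Swap R2 ↔ R3
REF = 
  [   -4,     1,     2,    -5]
  [    0,  -7/2,     1, -13/2]
  [    0,     0,    -1,    -4]
Pivot columns: 1, 2, 3 → 3 pivots.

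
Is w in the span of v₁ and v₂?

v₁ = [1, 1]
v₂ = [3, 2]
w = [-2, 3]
Yes

Form the augmented matrix and row-reduce:
[v₁|v₂|w] = 
  [  1,   3,  -2]
  [  1,   2,   3]
R2 → R2 - (1)·R1
REF = 
  [  1,   3,  -2]
  [  0,  -1,   5]

No row of the form [0 0 | nonzero], so the system is consistent. Back-substitution gives c₁ = 13, c₂ = -5: w = (13)·v₁ + (-5)·v₂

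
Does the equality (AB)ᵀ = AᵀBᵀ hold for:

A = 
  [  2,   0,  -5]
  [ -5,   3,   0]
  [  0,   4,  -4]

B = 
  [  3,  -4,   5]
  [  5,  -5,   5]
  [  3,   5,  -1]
No

(AB)ᵀ = 
  [ -9,   0,   8]
  [-33,   5, -40]
  [ 15, -10,  24]

AᵀBᵀ = 
  [ 26,  35, -19]
  [  8,   5,  11]
  [-35, -45, -11]

The two matrices differ, so (AB)ᵀ ≠ AᵀBᵀ in general. The correct identity is (AB)ᵀ = BᵀAᵀ.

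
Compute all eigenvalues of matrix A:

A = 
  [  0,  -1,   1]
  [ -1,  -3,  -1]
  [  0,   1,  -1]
Characteristic polynomial: det(λI - A) = λ³ + 4λ² + 3λ
The constant term is 0, so λ = 0 is a root: p(λ) = λ(λ² + 4λ + 3)
λ² + 4λ + 3 = (λ + 3)(λ + 1)

λ = 0, -1, -3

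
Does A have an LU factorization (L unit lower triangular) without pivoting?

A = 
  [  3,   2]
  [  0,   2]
Yes.
A[1,1] = 3 ≠ 0, so Gaussian elimination proceeds without a row swap: multiplier ℓ₂₁ = (0)/(3) = 0, and U[2,2] = 2 - (0)(2) = 2.
L = 
  [  1,   0]
  [  0,   1]
U = 
  [  3,   2]
  [  0,   2]
Check row 2 of LU: [(0)(3), (0)(2) + 2] = [0, 2] = row 2 of A ✓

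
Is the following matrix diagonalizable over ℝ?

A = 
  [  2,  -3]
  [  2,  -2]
No

tr(A) = 0, det(A) = 2
Characteristic polynomial: λ² - tr(A)λ + det(A) = λ² + 2
λ² + 2 = 0  ⇒  λ = (0 ± √((0)² - 4·(2)))/2 = (0 ± √(-8))/2
  = i√2,  -i√2
Eigenvalues: i√2, -i√2  (≈ 0 + 1.414i, 0 - 1.414i)
Has complex eigenvalues (not diagonalizable over ℝ).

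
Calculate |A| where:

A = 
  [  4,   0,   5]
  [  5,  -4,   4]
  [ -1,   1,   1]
Cofactor expansion along row 1:
det(A) = (4)·((-4)(1) - (4)(1)) - (0)·((5)(1) - (4)(-1)) + (5)·((5)(1) - (-4)(-1))
  = (4)(-8) - (0)(9) + (5)(1)
  = -27

det(A) = -27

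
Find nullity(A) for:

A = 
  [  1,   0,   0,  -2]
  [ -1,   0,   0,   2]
nullity(A) = 3

Row reduce:
R2 → R2 + (1)·R1
REF = 
  [  1,   0,   0,  -2]
  [  0,   0,   0,   0]
Pivot columns: 1 → 1 pivot.
rank(A) = 1, so nullity(A) = 4 - 1 = 3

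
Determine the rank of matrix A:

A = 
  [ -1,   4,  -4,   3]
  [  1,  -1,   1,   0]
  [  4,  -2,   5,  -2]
Row reduce:
R2 → R2 + (1)·R1
R3 → R3 + (4)·R1
R3 → R3 - (14/3)·R2
REF = 
  [ -1,   4,  -4,   3]
  [  0,   3,  -3,   3]
  [  0,   0,   3,  -4]
Pivot columns: 1, 2, 3 → 3 pivots.

rank(A) = 3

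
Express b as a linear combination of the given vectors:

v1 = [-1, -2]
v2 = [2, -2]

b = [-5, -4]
c1 = 3, c2 = -1

b = 3·v1 + -1·v2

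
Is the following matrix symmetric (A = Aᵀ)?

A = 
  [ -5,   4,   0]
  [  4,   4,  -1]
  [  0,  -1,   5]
Yes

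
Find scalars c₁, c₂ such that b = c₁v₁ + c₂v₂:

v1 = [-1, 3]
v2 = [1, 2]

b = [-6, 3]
c1 = 3, c2 = -3

b = 3·v1 + -3·v2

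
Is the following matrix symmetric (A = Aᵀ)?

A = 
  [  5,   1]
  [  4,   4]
No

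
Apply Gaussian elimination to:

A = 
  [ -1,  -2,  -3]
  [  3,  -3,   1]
Row operations:
R2 → R2 + (3)·R1

Resulting echelon form:
REF = 
  [ -1,  -2,  -3]
  [  0,  -9,  -8]

Rank = 2 (number of non-zero pivot rows).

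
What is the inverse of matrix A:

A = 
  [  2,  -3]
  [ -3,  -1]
det(A) = (2)(-1) - (-3)(-3) = -11
For a 2×2 matrix, A⁻¹ = (1/det(A)) · [[d, -b], [-c, a]]
    = (-1/11) · [[-1, 3], [3, 2]]

A⁻¹ = 
  [ 1/11, -3/11]
  [-3/11, -2/11]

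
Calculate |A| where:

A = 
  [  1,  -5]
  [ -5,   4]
For a 2×2 matrix, det = ad - bc = (1)(4) - (-5)(-5) = -21

det(A) = -21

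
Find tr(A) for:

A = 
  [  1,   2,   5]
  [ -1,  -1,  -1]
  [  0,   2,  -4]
-4

tr(A) = 1 + -1 + -4 = -4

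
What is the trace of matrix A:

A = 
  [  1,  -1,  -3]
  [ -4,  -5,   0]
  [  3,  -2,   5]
1

tr(A) = 1 + -5 + 5 = 1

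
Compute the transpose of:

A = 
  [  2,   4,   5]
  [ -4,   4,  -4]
Aᵀ = 
  [  2,  -4]
  [  4,   4]
  [  5,  -4]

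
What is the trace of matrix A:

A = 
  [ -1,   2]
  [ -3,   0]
-1

tr(A) = -1 + 0 = -1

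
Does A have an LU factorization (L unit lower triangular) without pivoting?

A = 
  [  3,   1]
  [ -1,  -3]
Yes.
A[1,1] = 3 ≠ 0, so Gaussian elimination proceeds without a row swap: multiplier ℓ₂₁ = (-1)/(3) = -1/3, and U[2,2] = -3 - (-1/3)(1) = -8/3.
L = 
  [   1,    0]
  [-1/3,    1]
U = 
  [   3,    1]
  [   0, -8/3]
Check row 2 of LU: [(-1/3)(3), (-1/3)(1) + (-8/3)] = [-1, -3] = row 2 of A ✓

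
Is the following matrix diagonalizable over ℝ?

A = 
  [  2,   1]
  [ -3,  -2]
Yes

tr(A) = 0, det(A) = -1
Characteristic polynomial: λ² - tr(A)λ + det(A) = λ² - 1
λ² - 1 = (λ + 1)(λ - 1)
Eigenvalues: 1, -1
λ=-1: alg. mult. = 1, geom. mult. = 2 - rank(A - (-1)I) = 2 - 1 = 1
λ=1: alg. mult. = 1, geom. mult. = 2 - rank(A - (1)I) = 2 - 1 = 1
Sum of geometric multiplicities equals n, so A has n independent eigenvectors.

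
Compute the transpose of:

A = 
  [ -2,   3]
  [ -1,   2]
Aᵀ = 
  [ -2,  -1]
  [  3,   2]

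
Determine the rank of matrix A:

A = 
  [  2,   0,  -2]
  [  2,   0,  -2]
rank(A) = 1

Row reduce:
R2 → R2 - (1)·R1
REF = 
  [  2,   0,  -2]
  [  0,   0,   0]
Pivot columns: 1 → 1 pivot.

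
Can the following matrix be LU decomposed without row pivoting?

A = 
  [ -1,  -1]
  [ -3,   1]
Yes.
A[1,1] = -1 ≠ 0, so Gaussian elimination proceeds without a row swap: multiplier ℓ₂₁ = (-3)/(-1) = 3, and U[2,2] = 1 - (3)(-1) = 4.
L = 
  [  1,   0]
  [  3,   1]
U = 
  [ -1,  -1]
  [  0,   4]
Check row 2 of LU: [(3)(-1), (3)(-1) + 4] = [-3, 1] = row 2 of A ✓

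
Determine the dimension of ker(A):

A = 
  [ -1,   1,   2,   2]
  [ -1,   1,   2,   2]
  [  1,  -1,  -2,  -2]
nullity(A) = 3

Row reduce:
R2 → R2 - (1)·R1
R3 → R3 + (1)·R1
REF = 
  [ -1,   1,   2,   2]
  [  0,   0,   0,   0]
  [  0,   0,   0,   0]
Pivot columns: 1 → 1 pivot.
rank(A) = 1, so nullity(A) = 4 - 1 = 3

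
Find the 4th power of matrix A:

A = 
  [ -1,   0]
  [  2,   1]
A² = A·A:
A²[1,1] = (-1)(-1) + (0)(2) = 1
A²[1,2] = (-1)(0) + (0)(1) = 0
A²[2,1] = (2)(-1) + (1)(2) = 0
A²[2,2] = (2)(0) + (1)(1) = 1
A² = 
  [  1,   0]
  [  0,   1]

A^3 = A^2·A:
A^3[1,1] = (1)(-1) + (0)(2) = -1
A^3[1,2] = (1)(0) + (0)(1) = 0
A^3[2,1] = (0)(-1) + (1)(2) = 2
A^3[2,2] = (0)(0) + (1)(1) = 1
A^3 = 
  [ -1,   0]
  [  2,   1]

A^4 = A^3·A:
A^4[1,1] = (-1)(-1) + (0)(2) = 1
A^4[1,2] = (-1)(0) + (0)(1) = 0
A^4[2,1] = (2)(-1) + (1)(2) = 0
A^4[2,2] = (2)(0) + (1)(1) = 1
A^4 = 
  [  1,   0]
  [  0,   1]

Therefore
A^4 = 
  [  1,   0]
  [  0,   1]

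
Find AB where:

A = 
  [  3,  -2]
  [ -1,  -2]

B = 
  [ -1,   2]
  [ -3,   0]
A is 2×2 and B is 2×2, so AB is 2×2. Each entry is (row of A)·(column of B):
AB[1,1] = (3)(-1) + (-2)(-3) = 3
AB[1,2] = (3)(2) + (-2)(0) = 6
AB[2,1] = (-1)(-1) + (-2)(-3) = 7
AB[2,2] = (-1)(2) + (-2)(0) = -2

AB = 
  [  3,   6]
  [  7,  -2]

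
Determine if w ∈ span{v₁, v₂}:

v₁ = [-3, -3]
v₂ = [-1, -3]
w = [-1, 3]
Yes

Form the augmented matrix and row-reduce:
[v₁|v₂|w] = 
  [ -3,  -1,  -1]
  [ -3,  -3,   3]
R2 → R2 - (1)·R1
REF = 
  [ -3,  -1,  -1]
  [  0,  -2,   4]

No row of the form [0 0 | nonzero], so the system is consistent. Back-substitution gives c₁ = 1, c₂ = -2: w = (1)·v₁ + (-2)·v₂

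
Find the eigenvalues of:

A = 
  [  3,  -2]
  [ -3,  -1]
tr(A) = 2, det(A) = -9
Characteristic polynomial: λ² - tr(A)λ + det(A) = λ² - 2λ - 9
λ² - 2λ - 9 = 0  ⇒  λ = (2 ± √((-2)² - 4·(-9)))/2 = (2 ± √(40))/2
  = 1 + √10,  1 - √10

λ = 1 + √10, 1 - √10  (≈ 4.162, -2.162)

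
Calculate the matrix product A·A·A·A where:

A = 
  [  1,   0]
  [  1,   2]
A² = A·A:
A²[1,1] = (1)(1) + (0)(1) = 1
A²[1,2] = (1)(0) + (0)(2) = 0
A²[2,1] = (1)(1) + (2)(1) = 3
A²[2,2] = (1)(0) + (2)(2) = 4
A² = 
  [  1,   0]
  [  3,   4]

A^3 = A^2·A:
A^3[1,1] = (1)(1) + (0)(1) = 1
A^3[1,2] = (1)(0) + (0)(2) = 0
A^3[2,1] = (3)(1) + (4)(1) = 7
A^3[2,2] = (3)(0) + (4)(2) = 8
A^3 = 
  [  1,   0]
  [  7,   8]

A^4 = A^3·A:
A^4[1,1] = (1)(1) + (0)(1) = 1
A^4[1,2] = (1)(0) + (0)(2) = 0
A^4[2,1] = (7)(1) + (8)(1) = 15
A^4[2,2] = (7)(0) + (8)(2) = 16
A^4 = 
  [  1,   0]
  [ 15,  16]

Therefore
A^4 = 
  [  1,   0]
  [ 15,  16]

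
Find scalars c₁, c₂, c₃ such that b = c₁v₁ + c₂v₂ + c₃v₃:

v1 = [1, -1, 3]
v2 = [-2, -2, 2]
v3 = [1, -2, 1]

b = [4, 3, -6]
c1 = -1, c2 = -2, c3 = 1

b = -1·v1 + -2·v2 + 1·v3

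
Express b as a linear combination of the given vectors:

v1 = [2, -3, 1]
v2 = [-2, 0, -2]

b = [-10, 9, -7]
c1 = -3, c2 = 2

b = -3·v1 + 2·v2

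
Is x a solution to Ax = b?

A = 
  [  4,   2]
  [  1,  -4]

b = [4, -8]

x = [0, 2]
Yes

Ax = [4, -8] = b ✓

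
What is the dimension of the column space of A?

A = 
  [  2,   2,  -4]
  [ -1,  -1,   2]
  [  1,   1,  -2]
Row reduce:
R2 → R2 + (1/2)·R1
R3 → R3 - (1/2)·R1
REF = 
  [  2,   2,  -4]
  [  0,   0,   0]
  [  0,   0,   0]
Pivot columns: 1 → 1 pivot.
dim(Col(A)) = number of pivot columns = 1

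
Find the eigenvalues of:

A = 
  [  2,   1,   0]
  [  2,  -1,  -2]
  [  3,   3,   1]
λ = 1, (1 + i√7)/2, (1 - i√7)/2  (≈ 1, 0.5 + 1.323i, 0.5 - 1.323i)

Characteristic polynomial: det(λI - A) = λ³ - 2λ² + 3λ - 2
Testing integer divisors of the constant term: p(1) = 0, so (λ - 1) is a factor:
p(λ) = (λ - 1)(λ² - λ + 2)
λ² - λ + 2 = 0  ⇒  λ = (1 ± √((-1)² - 4·(2)))/2 = (1 ± √(-7))/2
  = (1 + i√7)/2,  (1 - i√7)/2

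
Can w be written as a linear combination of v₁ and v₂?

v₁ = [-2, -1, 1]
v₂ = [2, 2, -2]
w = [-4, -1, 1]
Yes

Form the augmented matrix and row-reduce:
[v₁|v₂|w] = 
  [ -2,   2,  -4]
  [ -1,   2,  -1]
  [  1,  -2,   1]
R2 → R2 - (1/2)·R1
R3 → R3 + (1/2)·R1
R3 → R3 + (1)·R2
REF = 
  [ -2,   2,  -4]
  [  0,   1,   1]
  [  0,   0,   0]

No row of the form [0 0 | nonzero], so the system is consistent. Back-substitution gives c₁ = 3, c₂ = 1: w = (3)·v₁ + (1)·v₂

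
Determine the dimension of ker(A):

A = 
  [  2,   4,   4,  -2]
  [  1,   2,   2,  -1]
nullity(A) = 3

Row reduce:
R2 → R2 - (1/2)·R1
REF = 
  [  2,   4,   4,  -2]
  [  0,   0,   0,   0]
Pivot columns: 1 → 1 pivot.
rank(A) = 1, so nullity(A) = 4 - 1 = 3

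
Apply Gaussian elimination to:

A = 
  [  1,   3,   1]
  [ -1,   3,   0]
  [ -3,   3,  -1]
Row operations:
R2 → R2 + (1)·R1
R3 → R3 + (3)·R1
R3 → R3 - (2)·R2

Resulting echelon form:
REF = 
  [  1,   3,   1]
  [  0,   6,   1]
  [  0,   0,   0]

Rank = 2 (number of non-zero pivot rows).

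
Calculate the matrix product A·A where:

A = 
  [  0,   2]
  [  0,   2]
A² = A·A:
A²[1,1] = (0)(0) + (2)(0) = 0
A²[1,2] = (0)(2) + (2)(2) = 4
A²[2,1] = (0)(0) + (2)(0) = 0
A²[2,2] = (0)(2) + (2)(2) = 4
A² = 
  [  0,   4]
  [  0,   4]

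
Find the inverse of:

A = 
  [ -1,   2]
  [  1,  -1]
det(A) = (-1)(-1) - (2)(1) = -1
For a 2×2 matrix, A⁻¹ = (1/det(A)) · [[d, -b], [-c, a]]
    = (-1) · [[-1, -2], [-1, -1]]

A⁻¹ = 
  [  1,   2]
  [  1,   1]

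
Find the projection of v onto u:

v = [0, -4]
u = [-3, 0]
proj_u(v) = [0, 0]

v·u = (0)(-3) + (-4)(0) = 0
u·u = (-3)² + (0)² = 9
proj_u(v) = (v·u / u·u) × u = (0/9) × u = (0) × u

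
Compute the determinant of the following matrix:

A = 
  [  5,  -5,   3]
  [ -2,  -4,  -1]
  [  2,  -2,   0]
36

Cofactor expansion along row 1:
det(A) = (5)·((-4)(0) - (-1)(-2)) - (-5)·((-2)(0) - (-1)(2)) + (3)·((-2)(-2) - (-4)(2))
  = (5)(-2) - (-5)(2) + (3)(12)
  = 36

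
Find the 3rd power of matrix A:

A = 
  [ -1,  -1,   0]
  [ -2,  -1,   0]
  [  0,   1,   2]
A^3 = 
  [ -7,  -5,   0]
  [-10,  -7,   0]
  [  0,   5,   8]

A² = A·A:
A²[1,1] = (-1)(-1) + (-1)(-2) + (0)(0) = 3
A²[1,2] = (-1)(-1) + (-1)(-1) + (0)(1) = 2
A²[1,3] = (-1)(0) + (-1)(0) + (0)(2) = 0
A²[2,1] = (-2)(-1) + (-1)(-2) + (0)(0) = 4
A²[2,2] = (-2)(-1) + (-1)(-1) + (0)(1) = 3
A²[2,3] = (-2)(0) + (-1)(0) + (0)(2) = 0
A²[3,1] = (0)(-1) + (1)(-2) + (2)(0) = -2
A²[3,2] = (0)(-1) + (1)(-1) + (2)(1) = 1
A²[3,3] = (0)(0) + (1)(0) + (2)(2) = 4
A² = 
  [  3,   2,   0]
  [  4,   3,   0]
  [ -2,   1,   4]

A^3 = A^2·A:
A^3[1,1] = (3)(-1) + (2)(-2) + (0)(0) = -7
A^3[1,2] = (3)(-1) + (2)(-1) + (0)(1) = -5
A^3[1,3] = (3)(0) + (2)(0) + (0)(2) = 0
A^3[2,1] = (4)(-1) + (3)(-2) + (0)(0) = -10
A^3[2,2] = (4)(-1) + (3)(-1) + (0)(1) = -7
A^3[2,3] = (4)(0) + (3)(0) + (0)(2) = 0
A^3[3,1] = (-2)(-1) + (1)(-2) + (4)(0) = 0
A^3[3,2] = (-2)(-1) + (1)(-1) + (4)(1) = 5
A^3[3,3] = (-2)(0) + (1)(0) + (4)(2) = 8
A^3 = 
  [ -7,  -5,   0]
  [-10,  -7,   0]
  [  0,   5,   8]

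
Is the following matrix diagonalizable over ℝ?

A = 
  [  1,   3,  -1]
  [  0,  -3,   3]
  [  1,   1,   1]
Yes

Characteristic polynomial: det(λI - A) = λ³ + λ² - 7λ
The constant term is 0, so λ = 0 is a root: p(λ) = λ(λ² + λ - 7)
λ² + λ - 7 = 0  ⇒  λ = (-1 ± √((1)² - 4·(-7)))/2 = (-1 ± √(29))/2
  = (-1 + √29)/2,  (-1 - √29)/2
Eigenvalues: 0, (-1 + √29)/2, (-1 - √29)/2  (≈ 0, 2.193, -3.193)
The two irrational eigenvalues are distinct (simple), so each has alg. mult. = geom. mult. = 1.
λ=0: alg. mult. = 1, geom. mult. = 3 - rank(A - (0)I) = 3 - 2 = 1
Sum of geometric multiplicities equals n, so A has n independent eigenvectors.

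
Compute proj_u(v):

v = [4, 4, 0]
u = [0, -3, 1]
v·u = (4)(0) + (4)(-3) + (0)(1) = -12
u·u = (0)² + (-3)² + (1)² = 10
proj_u(v) = (v·u / u·u) × u = (-12/10) × u = (-6/5) × u

proj_u(v) = [0, 18/5, -6/5]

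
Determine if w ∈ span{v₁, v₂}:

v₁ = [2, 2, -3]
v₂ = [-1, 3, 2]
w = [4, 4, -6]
Yes

Form the augmented matrix and row-reduce:
[v₁|v₂|w] = 
  [  2,  -1,   4]
  [  2,   3,   4]
  [ -3,   2,  -6]
R2 → R2 - (1)·R1
R3 → R3 + (3/2)·R1
R3 → R3 - (1/8)·R2
REF = 
  [  2,  -1,   4]
  [  0,   4,   0]
  [  0,   0,   0]

No row of the form [0 0 | nonzero], so the system is consistent. Back-substitution gives c₁ = 2, c₂ = 0: w = (2)·v₁ + (0)·v₂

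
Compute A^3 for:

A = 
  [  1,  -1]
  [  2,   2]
A² = A·A:
A²[1,1] = (1)(1) + (-1)(2) = -1
A²[1,2] = (1)(-1) + (-1)(2) = -3
A²[2,1] = (2)(1) + (2)(2) = 6
A²[2,2] = (2)(-1) + (2)(2) = 2
A² = 
  [ -1,  -3]
  [  6,   2]

A^3 = A^2·A:
A^3[1,1] = (-1)(1) + (-3)(2) = -7
A^3[1,2] = (-1)(-1) + (-3)(2) = -5
A^3[2,1] = (6)(1) + (2)(2) = 10
A^3[2,2] = (6)(-1) + (2)(2) = -2
A^3 = 
  [ -7,  -5]
  [ 10,  -2]

Therefore
A^3 = 
  [ -7,  -5]
  [ 10,  -2]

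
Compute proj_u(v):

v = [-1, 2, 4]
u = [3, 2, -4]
proj_u(v) = [-45/29, -30/29, 60/29]

v·u = (-1)(3) + (2)(2) + (4)(-4) = -15
u·u = (3)² + (2)² + (-4)² = 29
proj_u(v) = (v·u / u·u) × u = (-15/29) × u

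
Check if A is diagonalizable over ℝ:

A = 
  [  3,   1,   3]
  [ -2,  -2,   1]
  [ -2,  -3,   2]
No

Characteristic polynomial: det(λI - A) = λ³ - 3λ² + 7λ - 5
Testing integer divisors of the constant term: p(1) = 0, so (λ - 1) is a factor:
p(λ) = (λ - 1)(λ² - 2λ + 5)
λ² - 2λ + 5 = 0  ⇒  λ = (2 ± √((-2)² - 4·(5)))/2 = (2 ± √(-16))/2
  = 1 + 2i,  1 - 2i
Eigenvalues: 1, 1 + 2i, 1 - 2i  (≈ 1, 1 + 2i, 1 - 2i)
Has complex eigenvalues (not diagonalizable over ℝ).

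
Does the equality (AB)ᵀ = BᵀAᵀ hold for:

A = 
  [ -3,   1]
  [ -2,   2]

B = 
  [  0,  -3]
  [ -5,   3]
Yes

(AB)ᵀ = 
  [ -5, -10]
  [ 12,  12]

BᵀAᵀ = 
  [ -5, -10]
  [ 12,  12]

Both sides are equal — this is the standard identity (AB)ᵀ = BᵀAᵀ, which holds for all A, B.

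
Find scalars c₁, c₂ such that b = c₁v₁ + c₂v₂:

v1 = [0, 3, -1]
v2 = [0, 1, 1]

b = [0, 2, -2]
c1 = 1, c2 = -1

b = 1·v1 + -1·v2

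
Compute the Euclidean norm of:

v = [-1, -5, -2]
5.477

||v||₂ = √((-1)² + (-5)² + (-2)²) = √30 = 5.477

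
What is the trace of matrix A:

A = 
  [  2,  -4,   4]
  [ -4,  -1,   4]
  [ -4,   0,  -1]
0

tr(A) = 2 + -1 + -1 = 0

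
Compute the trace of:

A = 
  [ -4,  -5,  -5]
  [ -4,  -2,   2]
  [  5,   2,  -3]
-9

tr(A) = -4 + -2 + -3 = -9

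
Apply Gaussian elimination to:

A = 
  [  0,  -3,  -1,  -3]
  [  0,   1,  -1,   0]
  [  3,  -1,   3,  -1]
Row operations:
Swap R1 ↔ R3
R3 → R3 + (3)·R2

Resulting echelon form:
REF = 
  [  3,  -1,   3,  -1]
  [  0,   1,  -1,   0]
  [  0,   0,  -4,  -3]

Rank = 3 (number of non-zero pivot rows).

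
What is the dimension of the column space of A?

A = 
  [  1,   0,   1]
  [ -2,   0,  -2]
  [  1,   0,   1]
dim(Col(A)) = 1

Row reduce:
R2 → R2 + (2)·R1
R3 → R3 - (1)·R1
REF = 
  [  1,   0,   1]
  [  0,   0,   0]
  [  0,   0,   0]
Pivot columns: 1 → 1 pivot.
dim(Col(A)) = number of pivot columns = 1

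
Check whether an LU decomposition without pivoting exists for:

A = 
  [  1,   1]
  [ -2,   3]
Yes.
A[1,1] = 1 ≠ 0, so Gaussian elimination proceeds without a row swap: multiplier ℓ₂₁ = (-2)/(1) = -2, and U[2,2] = 3 - (-2)(1) = 5.
L = 
  [  1,   0]
  [ -2,   1]
U = 
  [  1,   1]
  [  0,   5]
Check row 2 of LU: [(-2)(1), (-2)(1) + 5] = [-2, 3] = row 2 of A ✓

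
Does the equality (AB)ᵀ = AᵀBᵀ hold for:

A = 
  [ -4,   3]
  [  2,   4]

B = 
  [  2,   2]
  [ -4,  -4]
No

(AB)ᵀ = 
  [-20, -12]
  [-20, -12]

AᵀBᵀ = 
  [ -4,   8]
  [ 14, -28]

The two matrices differ, so (AB)ᵀ ≠ AᵀBᵀ in general. The correct identity is (AB)ᵀ = BᵀAᵀ.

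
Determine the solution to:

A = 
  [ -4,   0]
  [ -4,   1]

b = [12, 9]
x = [-3, -3]

Row reduce the augmented matrix [A|b]:
R2 → R2 - (1)·R1
REF = 
  [ -4,   0,  12]
  [  0,   1,  -3]

Back-substitution:
x₂ = (-3) / 1 = -3
x₁ = (12 - (0)(-3)) / (-4) = -3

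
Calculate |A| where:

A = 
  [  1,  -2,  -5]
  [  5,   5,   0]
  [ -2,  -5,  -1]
Cofactor expansion along row 1:
det(A) = (1)·((5)(-1) - (0)(-5)) - (-2)·((5)(-1) - (0)(-2)) + (-5)·((5)(-5) - (5)(-2))
  = (1)(-5) - (-2)(-5) + (-5)(-15)
  = 60

det(A) = 60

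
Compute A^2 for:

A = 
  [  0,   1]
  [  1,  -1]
A² = A·A:
A²[1,1] = (0)(0) + (1)(1) = 1
A²[1,2] = (0)(1) + (1)(-1) = -1
A²[2,1] = (1)(0) + (-1)(1) = -1
A²[2,2] = (1)(1) + (-1)(-1) = 2
A² = 
  [  1,  -1]
  [ -1,   2]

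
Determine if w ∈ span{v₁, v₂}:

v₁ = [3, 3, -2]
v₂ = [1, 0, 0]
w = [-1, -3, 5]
No

Form the augmented matrix and row-reduce:
[v₁|v₂|w] = 
  [  3,   1,  -1]
  [  3,   0,  -3]
  [ -2,   0,   5]
R2 → R2 - (1)·R1
R3 → R3 + (2/3)·R1
R3 → R3 + (2/3)·R2
REF = 
  [  3,   1,  -1]
  [  0,  -1,  -2]
  [  0,   0,   3]

Row 3 reads [0 0 | 3], i.e. 0 = 3, so the system is inconsistent and w ∉ span{v₁, v₂}.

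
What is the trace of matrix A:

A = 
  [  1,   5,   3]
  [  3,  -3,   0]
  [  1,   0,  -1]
-3

tr(A) = 1 + -3 + -1 = -3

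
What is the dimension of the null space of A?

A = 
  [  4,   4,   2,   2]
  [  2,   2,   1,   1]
nullity(A) = 3

Row reduce:
R2 → R2 - (1/2)·R1
REF = 
  [  4,   4,   2,   2]
  [  0,   0,   0,   0]
Pivot columns: 1 → 1 pivot.
rank(A) = 1, so nullity(A) = 4 - 1 = 3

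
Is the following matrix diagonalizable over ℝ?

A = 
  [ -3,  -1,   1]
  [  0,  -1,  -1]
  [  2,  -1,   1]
Yes

Characteristic polynomial: det(λI - A) = λ³ + 3λ² - 4λ - 10
By the rational root theorem any rational root is an integer dividing 10; none of those is a root, so p(λ) has no rational roots and hence (being an irreducible cubic) no repeated roots.
Discriminant of the cubic: Δ = 940
Δ > 0 ⇒ three distinct real eigenvalues: λ ≈ -3.292, -1.603, 1.895
Three distinct real eigenvalues, so A has 3 independent eigenvectors.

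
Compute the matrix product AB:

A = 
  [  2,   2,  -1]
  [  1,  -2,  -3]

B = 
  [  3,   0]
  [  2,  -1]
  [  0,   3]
A is 2×3 and B is 3×2, so AB is 2×2. Each entry is (row of A)·(column of B):
AB[1,1] = (2)(3) + (2)(2) + (-1)(0) = 10
AB[1,2] = (2)(0) + (2)(-1) + (-1)(3) = -5
AB[2,1] = (1)(3) + (-2)(2) + (-3)(0) = -1
AB[2,2] = (1)(0) + (-2)(-1) + (-3)(3) = -7

AB = 
  [ 10,  -5]
  [ -1,  -7]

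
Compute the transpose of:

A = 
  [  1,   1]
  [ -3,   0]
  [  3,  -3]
Aᵀ = 
  [  1,  -3,   3]
  [  1,   0,  -3]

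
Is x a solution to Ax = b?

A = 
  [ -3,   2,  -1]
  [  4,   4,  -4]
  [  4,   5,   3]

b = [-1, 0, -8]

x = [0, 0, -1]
No

Ax = [1, 4, -3] ≠ b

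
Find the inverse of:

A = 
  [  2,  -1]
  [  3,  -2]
det(A) = (2)(-2) - (-1)(3) = -1
For a 2×2 matrix, A⁻¹ = (1/det(A)) · [[d, -b], [-c, a]]
    = (-1) · [[-2, 1], [-3, 2]]

A⁻¹ = 
  [  2,  -1]
  [  3,  -2]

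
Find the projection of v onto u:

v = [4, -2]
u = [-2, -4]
v·u = (4)(-2) + (-2)(-4) = 0
u·u = (-2)² + (-4)² = 20
proj_u(v) = (v·u / u·u) × u = (0/20) × u = (0) × u

proj_u(v) = [0, 0]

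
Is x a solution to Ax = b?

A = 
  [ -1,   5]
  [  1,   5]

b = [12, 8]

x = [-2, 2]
Yes

Ax = [12, 8] = b ✓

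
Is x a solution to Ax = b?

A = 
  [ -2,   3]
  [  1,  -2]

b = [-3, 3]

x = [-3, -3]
Yes

Ax = [-3, 3] = b ✓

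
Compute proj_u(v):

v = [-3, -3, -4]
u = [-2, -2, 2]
proj_u(v) = [-2/3, -2/3, 2/3]

v·u = (-3)(-2) + (-3)(-2) + (-4)(2) = 4
u·u = (-2)² + (-2)² + (2)² = 12
proj_u(v) = (v·u / u·u) × u = (4/12) × u = (1/3) × u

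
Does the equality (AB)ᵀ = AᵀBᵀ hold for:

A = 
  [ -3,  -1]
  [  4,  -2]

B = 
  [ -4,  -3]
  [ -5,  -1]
No

(AB)ᵀ = 
  [ 17,  -6]
  [ 10, -10]

AᵀBᵀ = 
  [  0,  11]
  [ 10,   7]

The two matrices differ, so (AB)ᵀ ≠ AᵀBᵀ in general. The correct identity is (AB)ᵀ = BᵀAᵀ.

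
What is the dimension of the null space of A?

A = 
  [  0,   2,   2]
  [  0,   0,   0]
nullity(A) = 2

Row reduce:
(no row operations needed)
REF = 
  [  0,   2,   2]
  [  0,   0,   0]
Pivot columns: 2 → 1 pivot.
rank(A) = 1, so nullity(A) = 3 - 1 = 2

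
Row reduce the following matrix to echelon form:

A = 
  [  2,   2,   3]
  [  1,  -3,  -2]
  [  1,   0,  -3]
Row operations:
R2 → R2 - (1/2)·R1
R3 → R3 - (1/2)·R1
R3 → R3 - (1/4)·R2

Resulting echelon form:
REF = 
  [    2,     2,     3]
  [    0,    -4,  -7/2]
  [    0,     0, -29/8]

Rank = 3 (number of non-zero pivot rows).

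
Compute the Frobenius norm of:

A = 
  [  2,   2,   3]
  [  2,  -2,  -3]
||A||_F = 5.831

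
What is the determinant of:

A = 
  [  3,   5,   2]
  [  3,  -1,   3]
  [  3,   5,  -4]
108

Cofactor expansion along row 1:
det(A) = (3)·((-1)(-4) - (3)(5)) - (5)·((3)(-4) - (3)(3)) + (2)·((3)(5) - (-1)(3))
  = (3)(-11) - (5)(-21) + (2)(18)
  = 108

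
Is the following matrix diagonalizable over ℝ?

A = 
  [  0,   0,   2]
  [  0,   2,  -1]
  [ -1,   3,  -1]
No

Characteristic polynomial: det(λI - A) = λ³ - λ² + 3λ - 4
By the rational root theorem any rational root is an integer dividing 4; none of those is a root, so p(λ) has no rational roots and hence (being an irreducible cubic) no repeated roots.
Discriminant of the cubic: Δ = -331
Δ < 0 ⇒ one real eigenvalue and a complex-conjugate pair: λ ≈ -0.1112 + 1.805i, -0.1112 - 1.805i, 1.222
Has complex eigenvalues (not diagonalizable over ℝ).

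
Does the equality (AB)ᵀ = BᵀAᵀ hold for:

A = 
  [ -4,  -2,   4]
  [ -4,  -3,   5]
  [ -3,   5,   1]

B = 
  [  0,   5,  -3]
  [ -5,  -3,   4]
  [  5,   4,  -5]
Yes

(AB)ᵀ = 
  [ 30,  40, -20]
  [  2,   9, -26]
  [-16, -25,  24]

BᵀAᵀ = 
  [ 30,  40, -20]
  [  2,   9, -26]
  [-16, -25,  24]

Both sides are equal — this is the standard identity (AB)ᵀ = BᵀAᵀ, which holds for all A, B.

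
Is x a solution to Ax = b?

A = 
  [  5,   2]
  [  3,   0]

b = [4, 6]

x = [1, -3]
No

Ax = [-1, 3] ≠ b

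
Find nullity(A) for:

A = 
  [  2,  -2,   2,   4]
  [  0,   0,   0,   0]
nullity(A) = 3

Row reduce:
(no row operations needed)
REF = 
  [  2,  -2,   2,   4]
  [  0,   0,   0,   0]
Pivot columns: 1 → 1 pivot.
rank(A) = 1, so nullity(A) = 4 - 1 = 3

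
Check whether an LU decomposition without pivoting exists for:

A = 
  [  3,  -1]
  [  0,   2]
Yes.
A[1,1] = 3 ≠ 0, so Gaussian elimination proceeds without a row swap: multiplier ℓ₂₁ = (0)/(3) = 0, and U[2,2] = 2 - (0)(-1) = 2.
L = 
  [  1,   0]
  [  0,   1]
U = 
  [  3,  -1]
  [  0,   2]
Check row 2 of LU: [(0)(3), (0)(-1) + 2] = [0, 2] = row 2 of A ✓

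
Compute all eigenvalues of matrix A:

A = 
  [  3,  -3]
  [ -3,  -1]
tr(A) = 2, det(A) = -12
Characteristic polynomial: λ² - tr(A)λ + det(A) = λ² - 2λ - 12
λ² - 2λ - 12 = 0  ⇒  λ = (2 ± √((-2)² - 4·(-12)))/2 = (2 ± √(52))/2
  = 1 + √13,  1 - √13

λ = 1 + √13, 1 - √13  (≈ 4.606, -2.606)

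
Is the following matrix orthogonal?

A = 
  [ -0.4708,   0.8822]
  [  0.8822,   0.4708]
Yes

AᵀA = 
  [  0.9999,   0]
  [  0,   0.9999]
≈ I (equal to I up to the 4-dp rounding of the entries)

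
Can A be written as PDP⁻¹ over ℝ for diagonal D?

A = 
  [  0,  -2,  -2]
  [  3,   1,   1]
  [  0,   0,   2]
No

Characteristic polynomial: det(λI - A) = λ³ - 3λ² + 8λ - 12
Testing integer divisors of the constant term: p(2) = 0, so (λ - 2) is a factor:
p(λ) = (λ - 2)(λ² - λ + 6)
λ² - λ + 6 = 0  ⇒  λ = (1 ± √((-1)² - 4·(6)))/2 = (1 ± √(-23))/2
  = (1 + i√23)/2,  (1 - i√23)/2
Eigenvalues: 2, (1 + i√23)/2, (1 - i√23)/2  (≈ 2, 0.5 + 2.398i, 0.5 - 2.398i)
Has complex eigenvalues (not diagonalizable over ℝ).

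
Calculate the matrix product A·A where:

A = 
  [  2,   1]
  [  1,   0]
A² = A·A:
A²[1,1] = (2)(2) + (1)(1) = 5
A²[1,2] = (2)(1) + (1)(0) = 2
A²[2,1] = (1)(2) + (0)(1) = 2
A²[2,2] = (1)(1) + (0)(0) = 1
A² = 
  [  5,   2]
  [  2,   1]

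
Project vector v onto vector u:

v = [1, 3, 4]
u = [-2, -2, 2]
proj_u(v) = [0, 0, 0]

v·u = (1)(-2) + (3)(-2) + (4)(2) = 0
u·u = (-2)² + (-2)² + (2)² = 12
proj_u(v) = (v·u / u·u) × u = (0/12) × u = (0) × u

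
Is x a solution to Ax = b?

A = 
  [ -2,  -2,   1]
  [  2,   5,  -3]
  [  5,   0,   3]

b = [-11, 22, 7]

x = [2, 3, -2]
No

Ax = [-12, 25, 4] ≠ b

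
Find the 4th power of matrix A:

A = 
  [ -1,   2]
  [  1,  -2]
A² = A·A:
A²[1,1] = (-1)(-1) + (2)(1) = 3
A²[1,2] = (-1)(2) + (2)(-2) = -6
A²[2,1] = (1)(-1) + (-2)(1) = -3
A²[2,2] = (1)(2) + (-2)(-2) = 6
A² = 
  [  3,  -6]
  [ -3,   6]

A^3 = A^2·A:
A^3[1,1] = (3)(-1) + (-6)(1) = -9
A^3[1,2] = (3)(2) + (-6)(-2) = 18
A^3[2,1] = (-3)(-1) + (6)(1) = 9
A^3[2,2] = (-3)(2) + (6)(-2) = -18
A^3 = 
  [ -9,  18]
  [  9, -18]

A^4 = A^3·A:
A^4[1,1] = (-9)(-1) + (18)(1) = 27
A^4[1,2] = (-9)(2) + (18)(-2) = -54
A^4[2,1] = (9)(-1) + (-18)(1) = -27
A^4[2,2] = (9)(2) + (-18)(-2) = 54
A^4 = 
  [ 27, -54]
  [-27,  54]

Therefore
A^4 = 
  [ 27, -54]
  [-27,  54]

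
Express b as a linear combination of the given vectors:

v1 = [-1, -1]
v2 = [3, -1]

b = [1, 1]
c1 = -1, c2 = 0

b = -1·v1 + 0·v2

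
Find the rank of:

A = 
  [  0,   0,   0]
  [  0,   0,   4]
Row reduce:
Swap R1 ↔ R2
REF = 
  [  0,   0,   4]
  [  0,   0,   0]
Pivot columns: 3 → 1 pivot.

rank(A) = 1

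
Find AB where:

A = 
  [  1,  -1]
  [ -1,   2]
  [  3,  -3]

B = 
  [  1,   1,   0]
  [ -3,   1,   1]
A is 3×2 and B is 2×3, so AB is 3×3. Each entry is (row of A)·(column of B):
AB[1,1] = (1)(1) + (-1)(-3) = 4
AB[1,2] = (1)(1) + (-1)(1) = 0
AB[1,3] = (1)(0) + (-1)(1) = -1
AB[2,1] = (-1)(1) + (2)(-3) = -7
AB[2,2] = (-1)(1) + (2)(1) = 1
AB[2,3] = (-1)(0) + (2)(1) = 2
AB[3,1] = (3)(1) + (-3)(-3) = 12
AB[3,2] = (3)(1) + (-3)(1) = 0
AB[3,3] = (3)(0) + (-3)(1) = -3

AB = 
  [  4,   0,  -1]
  [ -7,   1,   2]
  [ 12,   0,  -3]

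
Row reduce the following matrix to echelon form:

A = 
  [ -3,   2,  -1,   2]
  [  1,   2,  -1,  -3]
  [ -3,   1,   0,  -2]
Row operations:
R2 → R2 + (1/3)·R1
R3 → R3 - (1)·R1
R3 → R3 + (3/8)·R2

Resulting echelon form:
REF = 
  [   -3,     2,    -1,     2]
  [    0,   8/3,  -4/3,  -7/3]
  [    0,     0,   1/2, -39/8]

Rank = 3 (number of non-zero pivot rows).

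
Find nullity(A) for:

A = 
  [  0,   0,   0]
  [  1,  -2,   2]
nullity(A) = 2

Row reduce:
Swap R1 ↔ R2
REF = 
  [  1,  -2,   2]
  [  0,   0,   0]
Pivot columns: 1 → 1 pivot.
rank(A) = 1, so nullity(A) = 3 - 1 = 2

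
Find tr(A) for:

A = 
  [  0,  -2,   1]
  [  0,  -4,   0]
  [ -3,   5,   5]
1

tr(A) = 0 + -4 + 5 = 1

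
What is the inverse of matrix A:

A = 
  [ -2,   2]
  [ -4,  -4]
det(A) = (-2)(-4) - (2)(-4) = 16
For a 2×2 matrix, A⁻¹ = (1/det(A)) · [[d, -b], [-c, a]]
    = (1/16) · [[-4, -2], [4, -2]]

A⁻¹ = 
  [-1/4, -1/8]
  [ 1/4, -1/8]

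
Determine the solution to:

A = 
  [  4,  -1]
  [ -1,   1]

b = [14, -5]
x = [3, -2]

Row reduce the augmented matrix [A|b]:
R2 → R2 + (1/4)·R1
REF = 
  [   4,   -1,   14]
  [   0,  3/4, -3/2]

Back-substitution:
x₂ = (-3/2) / (3/4) = -2
x₁ = (14 - (-1)(-2)) / 4 = 3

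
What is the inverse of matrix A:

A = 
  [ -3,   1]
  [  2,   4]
det(A) = (-3)(4) - (1)(2) = -14
For a 2×2 matrix, A⁻¹ = (1/det(A)) · [[d, -b], [-c, a]]
    = (-1/14) · [[4, -1], [-2, -3]]

A⁻¹ = 
  [-2/7, 1/14]
  [ 1/7, 3/14]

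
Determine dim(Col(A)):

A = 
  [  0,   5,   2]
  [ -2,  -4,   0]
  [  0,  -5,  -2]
dim(Col(A)) = 2

Row reduce:
Swap R1 ↔ R2
R3 → R3 + (1)·R2
REF = 
  [ -2,  -4,   0]
  [  0,   5,   2]
  [  0,   0,   0]
Pivot columns: 1, 2 → 2 pivots.
dim(Col(A)) = number of pivot columns = 2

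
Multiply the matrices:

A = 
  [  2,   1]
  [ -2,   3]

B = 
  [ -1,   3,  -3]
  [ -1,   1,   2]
AB = 
  [ -3,   7,  -4]
  [ -1,  -3,  12]

A is 2×2 and B is 2×3, so AB is 2×3. Each entry is (row of A)·(column of B):
AB[1,1] = (2)(-1) + (1)(-1) = -3
AB[1,2] = (2)(3) + (1)(1) = 7
AB[1,3] = (2)(-3) + (1)(2) = -4
AB[2,1] = (-2)(-1) + (3)(-1) = -1
AB[2,2] = (-2)(3) + (3)(1) = -3
AB[2,3] = (-2)(-3) + (3)(2) = 12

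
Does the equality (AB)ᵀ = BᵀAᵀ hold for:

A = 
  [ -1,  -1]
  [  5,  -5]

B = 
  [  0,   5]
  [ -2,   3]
Yes

(AB)ᵀ = 
  [  2,  10]
  [ -8,  10]

BᵀAᵀ = 
  [  2,  10]
  [ -8,  10]

Both sides are equal — this is the standard identity (AB)ᵀ = BᵀAᵀ, which holds for all A, B.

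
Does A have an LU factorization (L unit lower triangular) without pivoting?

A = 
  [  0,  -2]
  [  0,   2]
Yes.
The first column is zero, so A is already upper triangular: L = I, U = A.
L = 
  [  1,   0]
  [  0,   1]
U = 
  [  0,  -2]
  [  0,   2]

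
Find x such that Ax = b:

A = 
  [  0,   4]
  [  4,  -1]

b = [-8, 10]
x = [2, -2]

Row reduce the augmented matrix [A|b]:
Swap R1 ↔ R2
REF = 
  [  4,  -1,  10]
  [  0,   4,  -8]

Back-substitution:
x₂ = (-8) / 4 = -2
x₁ = (10 - (-1)(-2)) / 4 = 2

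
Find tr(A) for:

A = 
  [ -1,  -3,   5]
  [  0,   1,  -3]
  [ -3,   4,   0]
0

tr(A) = -1 + 1 + 0 = 0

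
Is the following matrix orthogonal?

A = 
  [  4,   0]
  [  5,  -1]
No

AᵀA = 
  [ 41,  -5]
  [ -5,   1]
≠ I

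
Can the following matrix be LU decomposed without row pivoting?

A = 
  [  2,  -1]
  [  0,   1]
Yes.
A[1,1] = 2 ≠ 0, so Gaussian elimination proceeds without a row swap: multiplier ℓ₂₁ = (0)/(2) = 0, and U[2,2] = 1 - (0)(-1) = 1.
L = 
  [  1,   0]
  [  0,   1]
U = 
  [  2,  -1]
  [  0,   1]
Check row 2 of LU: [(0)(2), (0)(-1) + 1] = [0, 1] = row 2 of A ✓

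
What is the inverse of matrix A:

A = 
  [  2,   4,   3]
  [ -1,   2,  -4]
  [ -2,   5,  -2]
det(A) = (2)·((2)(-2) - (-4)(5)) - (4)·((-1)(-2) - (-4)(-2)) + (3)·((-1)(5) - (2)(-2))
  = (2)(16) - (4)(-6) + (3)(-1)
  = 53
det(A) = 53 ≠ 0, so A is invertible.

Cofactors Cᵢⱼ = (-1)ⁱ⁺ʲ·Mᵢⱼ:
C = 
  [ 16,   6,  -1]
  [ 23,   2, -18]
  [-22,   5,   8]

adj(A) = Cᵀ:
adj(A) = 
  [ 16,  23, -22]
  [  6,   2,   5]
  [ -1, -18,   8]

A⁻¹ = (1/53) · adj(A):
A⁻¹ = 
  [ 16/53,  23/53, -22/53]
  [  6/53,   2/53,   5/53]
  [ -1/53, -18/53,   8/53]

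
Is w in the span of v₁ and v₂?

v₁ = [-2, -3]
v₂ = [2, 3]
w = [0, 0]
Yes

Form the augmented matrix and row-reduce:
[v₁|v₂|w] = 
  [ -2,   2,   0]
  [ -3,   3,   0]
R2 → R2 - (3/2)·R1
REF = 
  [ -2,   2,   0]
  [  0,   0,   0]

No row of the form [0 0 | nonzero], so the system is consistent. Back-substitution gives c₁ = 0, c₂ = 0: w = (0)·v₁ + (0)·v₂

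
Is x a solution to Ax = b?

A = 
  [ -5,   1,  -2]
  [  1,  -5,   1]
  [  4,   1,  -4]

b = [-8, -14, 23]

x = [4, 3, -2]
No

Ax = [-13, -13, 27] ≠ b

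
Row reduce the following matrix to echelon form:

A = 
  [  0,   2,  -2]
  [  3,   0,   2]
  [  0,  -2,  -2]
Row operations:
Swap R1 ↔ R2
R3 → R3 + (1)·R2

Resulting echelon form:
REF = 
  [  3,   0,   2]
  [  0,   2,  -2]
  [  0,   0,  -4]

Rank = 3 (number of non-zero pivot rows).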